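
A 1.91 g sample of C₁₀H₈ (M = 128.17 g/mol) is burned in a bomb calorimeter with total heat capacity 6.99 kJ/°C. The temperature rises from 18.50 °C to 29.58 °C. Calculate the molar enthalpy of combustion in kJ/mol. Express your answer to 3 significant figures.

ΔT = 29.58 − 18.50 = 11.08 °C
q_cal = C_cal × ΔT = 6.99 × 11.08 = 77.4492 kJ
n = 1.91 / 128.17 = 0.01490 mol
q_rxn = −q_cal = -77.4492 kJ
ΔH = -77.4492 / 0.01490 = -5198 kJ/mol

ΔH = -5200 kJ/mol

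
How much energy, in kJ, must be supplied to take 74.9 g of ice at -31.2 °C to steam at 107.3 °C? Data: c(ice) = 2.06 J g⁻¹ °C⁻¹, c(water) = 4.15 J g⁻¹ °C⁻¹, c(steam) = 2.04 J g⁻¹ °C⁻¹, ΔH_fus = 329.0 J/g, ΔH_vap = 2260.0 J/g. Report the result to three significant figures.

q = 231 kJ

q1 (heat ice -31.2→0.0 °C): 74.9 × 2.06 × 31.2 = 4814 J
q2 (melt at 0 °C): 74.9 × 329.0 = 24642 J
q3 (heat water 0.0→100.0 °C): 74.9 × 4.15 × 100.0 = 31084 J
q4 (vaporize at 100 °C): 74.9 × 2260.0 = 169274 J
q5 (heat steam 100.0→107.3 °C): 74.9 × 2.04 × 7.3 = 1115 J
Total: 4814 + 24642 + 31084 + 169274 + 1115 = 230929 J = 231 kJ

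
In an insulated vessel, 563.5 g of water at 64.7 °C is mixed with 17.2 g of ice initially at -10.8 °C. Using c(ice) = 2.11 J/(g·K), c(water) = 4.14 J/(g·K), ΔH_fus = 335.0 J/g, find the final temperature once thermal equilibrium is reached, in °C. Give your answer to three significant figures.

Heat to bring ice to 0 °C and melt it: q₁ = 17.2×2.11×10.8 + 17.2×335.0 = 6154.0 J
Heat the water can supply cooling to 0 °C: 563.5×4.14×64.7 = 150938 J > q₁, so all ice melts.
Energy balance: 563.5×4.14×(64.7 − T) = 6154.0 + 17.2×4.14×(T − 0)
2332.89(64.7 − T) = 6154.0 + 71.208 T
150938 − 6154.0 = 2404.098 T
T = 144784.0 / 2404.098 = 60.22 °C

T_f = 60.2 °C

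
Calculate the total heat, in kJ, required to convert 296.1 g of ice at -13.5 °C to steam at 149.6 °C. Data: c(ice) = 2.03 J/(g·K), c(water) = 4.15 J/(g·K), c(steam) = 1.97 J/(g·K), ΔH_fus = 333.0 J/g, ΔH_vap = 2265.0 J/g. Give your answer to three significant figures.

q = 929 kJ

q1 (heat ice -13.5→0.0 °C): 296.1 × 2.03 × 13.5 = 8115 J
q2 (melt at 0 °C): 296.1 × 333.0 = 98601 J
q3 (heat water 0.0→100.0 °C): 296.1 × 4.15 × 100.0 = 122882 J
q4 (vaporize at 100 °C): 296.1 × 2265.0 = 670667 J
q5 (heat steam 100.0→149.6 °C): 296.1 × 1.97 × 49.6 = 28933 J
Total: 8115 + 98601 + 122882 + 670667 + 28933 = 929198 J = 929 kJ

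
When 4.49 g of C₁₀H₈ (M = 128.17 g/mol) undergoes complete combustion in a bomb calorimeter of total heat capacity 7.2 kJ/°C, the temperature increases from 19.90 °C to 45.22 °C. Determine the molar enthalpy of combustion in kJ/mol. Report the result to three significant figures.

ΔH = -5200 kJ/mol

ΔT = 45.22 − 19.90 = 25.32 °C
q_cal = C_cal × ΔT = 7.2 × 25.32 = 182.304 kJ
n = 4.49 / 128.17 = 0.03503 mol
q_rxn = −q_cal = -182.304 kJ
ΔH = -182.304 / 0.03503 = -5204 kJ/mol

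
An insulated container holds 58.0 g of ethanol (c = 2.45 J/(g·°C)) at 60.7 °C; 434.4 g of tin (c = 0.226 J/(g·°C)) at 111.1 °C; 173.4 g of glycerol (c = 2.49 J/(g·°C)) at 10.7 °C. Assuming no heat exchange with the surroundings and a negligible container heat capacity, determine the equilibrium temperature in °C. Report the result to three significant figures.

Σ mᵢcᵢ(T − Tᵢ) = 0  ⇒  T = Σ mᵢcᵢTᵢ / Σ mᵢcᵢ
Σ mᵢcᵢ = 58.0×2.45 + 434.4×0.226 + 173.4×2.49 = 672.0404
Σ mᵢcᵢTᵢ = 142.1×60.7 + 98.1744×111.1 + 431.766×10.7 = 24153
T = 24153 / 672.0404 = 35.94 °C

T_f = 35.9 °C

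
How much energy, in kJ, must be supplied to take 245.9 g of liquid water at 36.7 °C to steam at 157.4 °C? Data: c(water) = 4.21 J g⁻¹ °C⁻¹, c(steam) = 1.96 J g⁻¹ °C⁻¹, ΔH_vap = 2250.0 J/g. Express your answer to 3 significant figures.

q1 (heat water 36.7→100.0 °C): 245.9 × 4.21 × 63.3 = 65531 J
q2 (vaporize at 100 °C): 245.9 × 2250.0 = 553275 J
q3 (heat steam 100.0→157.4 °C): 245.9 × 1.96 × 57.4 = 27665 J
Total: 65531 + 553275 + 27665 = 646471 J = 646 kJ

q = 646 kJ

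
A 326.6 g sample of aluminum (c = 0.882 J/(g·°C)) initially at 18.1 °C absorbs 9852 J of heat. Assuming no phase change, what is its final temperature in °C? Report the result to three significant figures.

T_f = 52.3 °C

ΔT = q / (m c) = 9852 / (326.6 × 0.882) = 34.20 °C
T_f = 18.1 + 34.20 = 52.30 °C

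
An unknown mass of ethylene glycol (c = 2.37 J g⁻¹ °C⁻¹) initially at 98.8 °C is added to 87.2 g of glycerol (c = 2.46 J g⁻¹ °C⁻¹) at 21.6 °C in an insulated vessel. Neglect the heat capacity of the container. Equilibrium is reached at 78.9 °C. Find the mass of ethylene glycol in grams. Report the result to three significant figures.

q_gained = (87.2 × 2.46) × (78.9 − 21.6) = 12290 J
q_lost = m × 2.37 × (98.8 − 78.9) = 47.163 m
m = 12290 / 47.163 = 261 g

m = 261 g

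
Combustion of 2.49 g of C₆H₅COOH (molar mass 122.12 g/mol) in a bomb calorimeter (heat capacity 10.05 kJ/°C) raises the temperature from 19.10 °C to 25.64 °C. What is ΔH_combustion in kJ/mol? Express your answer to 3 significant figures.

ΔH = -3220 kJ/mol

ΔT = 25.64 − 19.10 = 6.54 °C
q_cal = C_cal × ΔT = 10.05 × 6.54 = 65.727 kJ
n = 2.49 / 122.12 = 0.02039 mol
q_rxn = −q_cal = -65.727 kJ
ΔH = -65.727 / 0.02039 = -3223 kJ/mol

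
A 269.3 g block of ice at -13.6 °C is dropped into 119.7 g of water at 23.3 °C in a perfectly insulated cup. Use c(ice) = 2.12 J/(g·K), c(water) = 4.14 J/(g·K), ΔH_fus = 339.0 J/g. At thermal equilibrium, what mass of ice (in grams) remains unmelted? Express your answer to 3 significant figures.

Heat to warm all ice to 0 °C: 269.3×2.12×13.6 = 7764.5 J
Heat released by water cooling to 0 °C: 119.7×4.14×23.3 = 11547 J
11547 J < 7764.5 + 269.3×339.0 = 99057.2 J, so not all ice melts; final T = 0 °C.
Heat left for melting: 11547 − 7764.5 = 3782.5 J
Mass melted = 3782.5 / 339.0 = 11.16 g
Ice remaining = 269.3 − 11.16 = 258.14 g

m_ice remaining = 258 g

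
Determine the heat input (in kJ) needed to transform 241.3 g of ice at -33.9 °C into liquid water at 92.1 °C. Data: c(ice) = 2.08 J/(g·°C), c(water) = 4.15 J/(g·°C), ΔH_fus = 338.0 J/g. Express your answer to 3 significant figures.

q = 191 kJ

q1 (heat ice -33.9→0.0 °C): 241.3 × 2.08 × 33.9 = 17015 J
q2 (melt at 0 °C): 241.3 × 338.0 = 81559 J
q3 (heat water 0.0→92.1 °C): 241.3 × 4.15 × 92.1 = 92228 J
Total: 17015 + 81559 + 92228 = 190802 J = 191 kJ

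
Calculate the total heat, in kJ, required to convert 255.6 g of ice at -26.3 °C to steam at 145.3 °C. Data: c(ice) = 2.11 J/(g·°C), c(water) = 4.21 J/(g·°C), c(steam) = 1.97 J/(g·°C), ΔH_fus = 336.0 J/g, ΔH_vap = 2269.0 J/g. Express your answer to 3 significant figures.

q = 810 kJ

q1 (heat ice -26.3→0.0 °C): 255.6 × 2.11 × 26.3 = 14184 J
q2 (melt at 0 °C): 255.6 × 336.0 = 85882 J
q3 (heat water 0.0→100.0 °C): 255.6 × 4.21 × 100.0 = 107608 J
q4 (vaporize at 100 °C): 255.6 × 2269.0 = 579956 J
q5 (heat steam 100.0→145.3 °C): 255.6 × 1.97 × 45.3 = 22810 J
Total: 14184 + 85882 + 107608 + 579956 + 22810 = 810440 J = 810 kJ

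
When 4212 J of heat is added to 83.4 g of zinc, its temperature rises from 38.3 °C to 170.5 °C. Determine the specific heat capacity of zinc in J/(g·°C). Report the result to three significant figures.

c = q / (m ΔT) = 4212 / (83.4 × 132.2)
c = 4212 / 11025.48 = 0.382 J/(g·°C)

c = 0.382 J/(g·°C)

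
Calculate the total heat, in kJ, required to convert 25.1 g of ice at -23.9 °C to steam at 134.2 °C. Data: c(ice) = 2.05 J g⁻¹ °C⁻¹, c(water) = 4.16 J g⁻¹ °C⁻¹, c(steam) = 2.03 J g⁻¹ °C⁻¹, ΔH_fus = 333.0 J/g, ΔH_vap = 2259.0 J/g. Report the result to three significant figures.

q = 78.5 kJ

q1 (heat ice -23.9→0.0 °C): 25.1 × 2.05 × 23.9 = 1230 J
q2 (melt at 0 °C): 25.1 × 333.0 = 8358 J
q3 (heat water 0.0→100.0 °C): 25.1 × 4.16 × 100.0 = 10442 J
q4 (vaporize at 100 °C): 25.1 × 2259.0 = 56701 J
q5 (heat steam 100.0→134.2 °C): 25.1 × 2.03 × 34.2 = 1743 J
Total: 1230 + 8358 + 10442 + 56701 + 1743 = 78474 J = 78.5 kJ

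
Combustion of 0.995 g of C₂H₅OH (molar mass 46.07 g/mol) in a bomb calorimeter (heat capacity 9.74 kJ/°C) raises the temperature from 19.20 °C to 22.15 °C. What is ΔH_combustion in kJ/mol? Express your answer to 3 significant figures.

ΔH = -1330 kJ/mol

ΔT = 22.15 − 19.20 = 2.95 °C
q_cal = C_cal × ΔT = 9.74 × 2.95 = 28.733 kJ
n = 0.995 / 46.07 = 0.02160 mol
q_rxn = −q_cal = -28.733 kJ
ΔH = -28.733 / 0.02160 = -1330 kJ/mol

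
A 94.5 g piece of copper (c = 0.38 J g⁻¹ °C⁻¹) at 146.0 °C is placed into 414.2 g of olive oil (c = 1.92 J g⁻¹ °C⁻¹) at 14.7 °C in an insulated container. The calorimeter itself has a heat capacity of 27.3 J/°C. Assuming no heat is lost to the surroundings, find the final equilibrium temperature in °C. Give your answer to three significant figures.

T_f = 20.2 °C

Heat lost by copper = heat gained by olive oil + calorimeter.
(94.5)(0.38)(146.0 − T) = [(414.2)(1.92) + 27.3](T − 14.7)
35.91 (146.0 − T) = 822.564 (T − 14.7)
5242.9 − 35.91 T = 822.564 T − 12092
17334.9 = 858.474 T
T = 20.19 °C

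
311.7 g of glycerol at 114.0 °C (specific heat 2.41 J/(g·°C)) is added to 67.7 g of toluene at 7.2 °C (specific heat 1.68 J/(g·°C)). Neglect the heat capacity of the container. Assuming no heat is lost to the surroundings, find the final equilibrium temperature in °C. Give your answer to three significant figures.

Heat lost by glycerol = heat gained by toluene.
(311.7)(2.41)(114.0 − T) = (67.7)(1.68)(T − 7.2)
751.197 (114.0 − T) = 113.736 (T − 7.2)
85636 − 751.197 T = 113.736 T − 818.90
86454.90 = 864.933 T
T = 99.96 °C

T_f = 100 °C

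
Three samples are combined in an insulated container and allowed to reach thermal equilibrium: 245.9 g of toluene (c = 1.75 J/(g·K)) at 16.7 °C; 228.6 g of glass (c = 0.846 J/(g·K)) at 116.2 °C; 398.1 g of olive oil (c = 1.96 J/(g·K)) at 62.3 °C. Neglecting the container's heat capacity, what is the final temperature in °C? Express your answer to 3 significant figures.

Σ mᵢcᵢ(T − Tᵢ) = 0  ⇒  T = Σ mᵢcᵢTᵢ / Σ mᵢcᵢ
Σ mᵢcᵢ = 245.9×1.75 + 228.6×0.846 + 398.1×1.96 = 1403.9966
Σ mᵢcᵢTᵢ = 430.325×16.7 + 193.3956×116.2 + 780.276×62.3 = 78270
T = 78270 / 1403.9966 = 55.748 °C

T_f = 55.7 °C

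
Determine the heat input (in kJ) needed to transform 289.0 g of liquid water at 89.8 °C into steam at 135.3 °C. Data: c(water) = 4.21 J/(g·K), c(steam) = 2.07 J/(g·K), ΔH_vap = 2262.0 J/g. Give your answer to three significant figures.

q1 (heat water 89.8→100.0 °C): 289.0 × 4.21 × 10.2 = 12410 J
q2 (vaporize at 100 °C): 289.0 × 2262.0 = 653718 J
q3 (heat steam 100.0→135.3 °C): 289.0 × 2.07 × 35.3 = 21118 J
Total: 12410 + 653718 + 21118 = 687246 J = 687 kJ

q = 687 kJ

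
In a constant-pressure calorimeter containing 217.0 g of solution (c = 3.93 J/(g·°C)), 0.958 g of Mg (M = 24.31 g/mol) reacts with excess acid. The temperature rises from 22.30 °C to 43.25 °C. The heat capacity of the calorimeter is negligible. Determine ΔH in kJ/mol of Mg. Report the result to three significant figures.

ΔH = -453 kJ/mol

|ΔT| = |43.25 − 22.30| = 20.95 °C
|q_surr| = (217.0 × 3.93) × 20.95 = 852.81 × 20.95 = 17870 J
n(Mg) = 0.958 / 24.31 = 0.03941 mol
Temperature rose, so q_rxn = −|q_surr| = -17.87 kJ
ΔH = q_rxn / n = -453.4 kJ/mol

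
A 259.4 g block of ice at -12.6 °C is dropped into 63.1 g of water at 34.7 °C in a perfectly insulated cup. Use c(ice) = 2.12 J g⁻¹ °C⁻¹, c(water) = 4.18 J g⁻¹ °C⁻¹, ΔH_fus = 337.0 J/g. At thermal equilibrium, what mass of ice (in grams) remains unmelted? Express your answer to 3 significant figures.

Heat to warm all ice to 0 °C: 259.4×2.12×12.6 = 6929.1 J
Heat released by water cooling to 0 °C: 63.1×4.18×34.7 = 9152.4 J
9152.4 J < 6929.1 + 259.4×337.0 = 94346.9 J, so not all ice melts; final T = 0 °C.
Heat left for melting: 9152.4 − 6929.1 = 2223.3 J
Mass melted = 2223.3 / 337.0 = 6.597 g
Ice remaining = 259.4 − 6.597 = 252.803 g

m_ice remaining = 253 g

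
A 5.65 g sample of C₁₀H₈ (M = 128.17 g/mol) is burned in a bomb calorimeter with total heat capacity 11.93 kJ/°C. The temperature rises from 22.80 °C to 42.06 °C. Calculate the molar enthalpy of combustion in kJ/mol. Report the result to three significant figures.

ΔH = -5210 kJ/mol

ΔT = 42.06 − 22.80 = 19.26 °C
q_cal = C_cal × ΔT = 11.93 × 19.26 = 229.7718 kJ
n = 5.65 / 128.17 = 0.04408 mol
q_rxn = −q_cal = -229.7718 kJ
ΔH = -229.7718 / 0.04408 = -5213 kJ/mol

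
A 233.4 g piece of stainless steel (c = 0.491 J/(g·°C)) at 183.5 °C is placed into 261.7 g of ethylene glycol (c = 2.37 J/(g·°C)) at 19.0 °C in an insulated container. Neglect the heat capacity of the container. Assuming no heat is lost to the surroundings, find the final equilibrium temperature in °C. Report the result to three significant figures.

T_f = 44.7 °C

Heat lost by stainless steel = heat gained by ethylene glycol.
(233.4)(0.491)(183.5 − T) = (261.7)(2.37)(T − 19.0)
114.5994 (183.5 − T) = 620.229 (T − 19.0)
21029 − 114.5994 T = 620.229 T − 11784
32813 = 734.8284 T
T = 44.65 °C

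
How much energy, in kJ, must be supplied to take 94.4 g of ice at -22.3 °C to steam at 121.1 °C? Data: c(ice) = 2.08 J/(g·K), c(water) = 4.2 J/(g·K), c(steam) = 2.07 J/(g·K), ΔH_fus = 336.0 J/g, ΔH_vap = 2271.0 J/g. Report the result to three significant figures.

q = 294 kJ

q1 (heat ice -22.3→0.0 °C): 94.4 × 2.08 × 22.3 = 4379 J
q2 (melt at 0 °C): 94.4 × 336.0 = 31718 J
q3 (heat water 0.0→100.0 °C): 94.4 × 4.2 × 100.0 = 39648 J
q4 (vaporize at 100 °C): 94.4 × 2271.0 = 214382 J
q5 (heat steam 100.0→121.1 °C): 94.4 × 2.07 × 21.1 = 4123 J
Total: 4379 + 31718 + 39648 + 214382 + 4123 = 294250 J = 294 kJ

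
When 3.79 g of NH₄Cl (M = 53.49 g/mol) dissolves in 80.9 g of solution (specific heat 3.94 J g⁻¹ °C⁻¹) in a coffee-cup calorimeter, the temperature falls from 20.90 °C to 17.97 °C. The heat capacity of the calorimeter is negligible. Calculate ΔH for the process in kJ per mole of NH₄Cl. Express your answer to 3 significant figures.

|ΔT| = |17.97 − 20.90| = 2.93 °C
|q_surr| = (80.9 × 3.94) × 2.93 = 318.746 × 2.93 = 933.9 J
n(NH₄Cl) = 3.79 / 53.49 = 0.07085 mol
Temperature fell, so q_rxn = +|q_surr| = 0.9339 kJ
ΔH = q_rxn / n = 13.18 kJ/mol

ΔH = 13.2 kJ/mol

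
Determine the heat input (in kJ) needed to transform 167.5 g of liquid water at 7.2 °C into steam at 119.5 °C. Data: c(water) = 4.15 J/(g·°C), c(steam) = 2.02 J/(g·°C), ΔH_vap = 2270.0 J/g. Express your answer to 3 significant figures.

q1 (heat water 7.2→100.0 °C): 167.5 × 4.15 × 92.8 = 64508 J
q2 (vaporize at 100 °C): 167.5 × 2270.0 = 380225 J
q3 (heat steam 100.0→119.5 °C): 167.5 × 2.02 × 19.5 = 6598 J
Total: 64508 + 380225 + 6598 = 451331 J = 451 kJ

q = 451 kJ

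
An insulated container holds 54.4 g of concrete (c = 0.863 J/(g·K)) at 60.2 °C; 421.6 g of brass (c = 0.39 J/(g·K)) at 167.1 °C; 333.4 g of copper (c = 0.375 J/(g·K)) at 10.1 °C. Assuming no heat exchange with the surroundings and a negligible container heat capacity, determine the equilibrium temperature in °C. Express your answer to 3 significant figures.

Σ mᵢcᵢ(T − Tᵢ) = 0  ⇒  T = Σ mᵢcᵢTᵢ / Σ mᵢcᵢ
Σ mᵢcᵢ = 54.4×0.863 + 421.6×0.39 + 333.4×0.375 = 336.3962
Σ mᵢcᵢTᵢ = 46.9472×60.2 + 164.424×167.1 + 125.025×10.1 = 31564
T = 31564 / 336.3962 = 93.83 °C

T_f = 93.8 °C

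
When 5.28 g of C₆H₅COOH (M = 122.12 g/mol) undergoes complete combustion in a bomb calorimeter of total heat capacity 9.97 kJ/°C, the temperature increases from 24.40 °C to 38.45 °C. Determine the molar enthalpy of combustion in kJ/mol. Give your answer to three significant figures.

ΔT = 38.45 − 24.40 = 14.05 °C
q_cal = C_cal × ΔT = 9.97 × 14.05 = 140.0785 kJ
n = 5.28 / 122.12 = 0.04324 mol
q_rxn = −q_cal = -140.0785 kJ
ΔH = -140.0785 / 0.04324 = -3240 kJ/mol

ΔH = -3240 kJ/mol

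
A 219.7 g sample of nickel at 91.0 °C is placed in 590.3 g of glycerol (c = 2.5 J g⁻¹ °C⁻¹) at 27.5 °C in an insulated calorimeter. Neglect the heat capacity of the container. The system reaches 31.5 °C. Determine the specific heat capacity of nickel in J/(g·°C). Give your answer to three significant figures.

q_gained = (590.3 × 2.5) × (31.5 − 27.5) = 5903 J
q_lost = 219.7 × c × (91.0 − 31.5) = 13072.15 c
Set equal: c = 5903 / 13072.15 = 0.452 J/(g·°C)

c = 0.452 J/(g·°C)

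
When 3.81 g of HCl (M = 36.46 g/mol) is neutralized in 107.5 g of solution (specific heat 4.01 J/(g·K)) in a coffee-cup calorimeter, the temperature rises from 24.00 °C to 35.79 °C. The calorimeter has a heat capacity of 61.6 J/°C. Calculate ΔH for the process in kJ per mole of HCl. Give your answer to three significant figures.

ΔH = -55.6 kJ/mol

|ΔT| = |35.79 − 24.00| = 11.79 °C
|q_surr| = (107.5 × 4.01 + 61.6) × 11.79 = 492.675 × 11.79 = 5809 J
n(HCl) = 3.81 / 36.46 = 0.1045 mol
Temperature rose, so q_rxn = −|q_surr| = -5.809 kJ
ΔH = q_rxn / n = -55.59 kJ/mol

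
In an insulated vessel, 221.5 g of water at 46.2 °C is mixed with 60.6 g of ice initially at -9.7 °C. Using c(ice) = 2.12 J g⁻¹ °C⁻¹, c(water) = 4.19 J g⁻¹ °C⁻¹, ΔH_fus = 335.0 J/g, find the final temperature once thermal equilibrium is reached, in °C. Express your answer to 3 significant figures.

Heat to bring ice to 0 °C and melt it: q₁ = 60.6×2.12×9.7 + 60.6×335.0 = 21547 J
Heat the water can supply cooling to 0 °C: 221.5×4.19×46.2 = 42877.5 J > q₁, so all ice melts.
Energy balance: 221.5×4.19×(46.2 − T) = 21547 + 60.6×4.19×(T − 0)
928.085(46.2 − T) = 21547 + 253.914 T
42877.5 − 21547 = 1181.999 T
T = 21330.5 / 1181.999 = 18.046 °C

T_f = 18.0 °C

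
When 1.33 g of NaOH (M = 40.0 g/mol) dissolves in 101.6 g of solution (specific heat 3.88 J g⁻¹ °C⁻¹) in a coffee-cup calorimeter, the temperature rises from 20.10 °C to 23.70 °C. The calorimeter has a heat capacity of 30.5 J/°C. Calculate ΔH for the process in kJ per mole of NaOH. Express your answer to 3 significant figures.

|ΔT| = |23.70 − 20.10| = 3.60 °C
|q_surr| = (101.6 × 3.88 + 30.5) × 3.60 = 424.708 × 3.60 = 1529 J
n(NaOH) = 1.33 / 40.0 = 0.03325 mol
Temperature rose, so q_rxn = −|q_surr| = -1.529 kJ
ΔH = q_rxn / n = -45.98 kJ/mol

ΔH = -46.0 kJ/mol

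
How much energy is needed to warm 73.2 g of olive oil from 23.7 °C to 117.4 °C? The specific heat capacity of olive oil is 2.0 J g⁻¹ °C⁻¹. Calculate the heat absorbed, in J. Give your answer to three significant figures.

q = 13700 J

q = m c ΔT = 73.2 × 2.0 × (117.4 − 23.7)
q = 73.2 × 2.0 × 93.7 = 13720 J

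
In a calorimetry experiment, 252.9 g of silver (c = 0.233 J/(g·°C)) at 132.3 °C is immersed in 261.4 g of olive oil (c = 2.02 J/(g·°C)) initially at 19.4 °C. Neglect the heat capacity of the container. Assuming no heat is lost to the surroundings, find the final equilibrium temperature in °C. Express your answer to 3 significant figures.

T_f = 30.7 °C

Heat lost by silver = heat gained by olive oil.
(252.9)(0.233)(132.3 − T) = (261.4)(2.02)(T − 19.4)
58.9257 (132.3 − T) = 528.028 (T − 19.4)
7795.9 − 58.9257 T = 528.028 T − 10244
18039.9 = 586.9537 T
T = 30.73 °C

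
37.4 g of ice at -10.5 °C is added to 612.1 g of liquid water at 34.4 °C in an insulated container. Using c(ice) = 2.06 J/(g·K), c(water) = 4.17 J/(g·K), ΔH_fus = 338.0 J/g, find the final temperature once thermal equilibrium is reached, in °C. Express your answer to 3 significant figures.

T_f = 27.5 °C

Heat to bring ice to 0 °C and melt it: q₁ = 37.4×2.06×10.5 + 37.4×338.0 = 13450 J
Heat the water can supply cooling to 0 °C: 612.1×4.17×34.4 = 87804.5 J > q₁, so all ice melts.
Energy balance: 612.1×4.17×(34.4 − T) = 13450 + 37.4×4.17×(T − 0)
2552.457(34.4 − T) = 13450 + 155.958 T
87804.5 − 13450 = 2708.415 T
T = 74354.5 / 2708.415 = 27.45 °C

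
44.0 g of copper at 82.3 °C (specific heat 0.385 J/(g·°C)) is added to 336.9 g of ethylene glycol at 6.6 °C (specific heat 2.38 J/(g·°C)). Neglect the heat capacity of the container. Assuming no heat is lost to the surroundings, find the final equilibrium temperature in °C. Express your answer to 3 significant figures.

Heat lost by copper = heat gained by ethylene glycol.
(44.0)(0.385)(82.3 − T) = (336.9)(2.38)(T − 6.6)
16.94 (82.3 − T) = 801.822 (T − 6.6)
1394.2 − 16.94 T = 801.822 T − 5292.0
6686.2 = 818.762 T
T = 8.166 °C

T_f = 8.17 °C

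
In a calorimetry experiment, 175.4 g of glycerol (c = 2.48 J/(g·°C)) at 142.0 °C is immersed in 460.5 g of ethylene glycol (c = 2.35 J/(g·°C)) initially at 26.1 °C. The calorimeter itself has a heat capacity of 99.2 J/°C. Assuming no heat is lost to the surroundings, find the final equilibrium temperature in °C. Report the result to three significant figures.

Heat lost by glycerol = heat gained by ethylene glycol + calorimeter.
(175.4)(2.48)(142.0 − T) = [(460.5)(2.35) + 99.2](T − 26.1)
434.992 (142.0 − T) = 1181.375 (T − 26.1)
61769 − 434.992 T = 1181.375 T − 30834
92603 = 1616.367 T
T = 57.29 °C

T_f = 57.3 °C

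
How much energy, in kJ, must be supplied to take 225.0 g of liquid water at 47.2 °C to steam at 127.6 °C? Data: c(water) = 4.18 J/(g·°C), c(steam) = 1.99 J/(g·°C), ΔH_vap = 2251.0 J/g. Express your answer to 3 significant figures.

q = 568 kJ

q1 (heat water 47.2→100.0 °C): 225.0 × 4.18 × 52.8 = 49658 J
q2 (vaporize at 100 °C): 225.0 × 2251.0 = 506475 J
q3 (heat steam 100.0→127.6 °C): 225.0 × 1.99 × 27.6 = 12358 J
Total: 49658 + 506475 + 12358 = 568491 J = 568 kJ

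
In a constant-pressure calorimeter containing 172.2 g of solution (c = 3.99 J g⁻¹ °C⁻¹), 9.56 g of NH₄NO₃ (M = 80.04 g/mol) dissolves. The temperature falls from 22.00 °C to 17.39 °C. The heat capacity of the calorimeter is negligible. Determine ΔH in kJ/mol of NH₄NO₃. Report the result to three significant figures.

ΔH = 26.5 kJ/mol

|ΔT| = |17.39 − 22.00| = 4.61 °C
|q_surr| = (172.2 × 3.99) × 4.61 = 687.078 × 4.61 = 3167 J
n(NH₄NO₃) = 9.56 / 80.04 = 0.1194 mol
Temperature fell, so q_rxn = +|q_surr| = 3.167 kJ
ΔH = q_rxn / n = 26.52 kJ/mol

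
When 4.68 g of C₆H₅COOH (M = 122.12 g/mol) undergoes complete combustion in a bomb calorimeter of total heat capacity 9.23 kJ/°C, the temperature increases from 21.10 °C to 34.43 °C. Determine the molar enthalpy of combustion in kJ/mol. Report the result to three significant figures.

ΔH = -3210 kJ/mol

ΔT = 34.43 − 21.10 = 13.33 °C
q_cal = C_cal × ΔT = 9.23 × 13.33 = 123.0359 kJ
n = 4.68 / 122.12 = 0.03832 mol
q_rxn = −q_cal = -123.0359 kJ
ΔH = -123.0359 / 0.03832 = -3211 kJ/mol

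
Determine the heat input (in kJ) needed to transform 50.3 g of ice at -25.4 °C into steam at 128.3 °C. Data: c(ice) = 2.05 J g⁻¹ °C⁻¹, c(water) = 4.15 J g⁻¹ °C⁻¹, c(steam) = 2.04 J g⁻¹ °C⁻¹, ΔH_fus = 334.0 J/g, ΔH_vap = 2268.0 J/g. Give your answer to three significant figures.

q1 (heat ice -25.4→0.0 °C): 50.3 × 2.05 × 25.4 = 2619 J
q2 (melt at 0 °C): 50.3 × 334.0 = 16800 J
q3 (heat water 0.0→100.0 °C): 50.3 × 4.15 × 100.0 = 20875 J
q4 (vaporize at 100 °C): 50.3 × 2268.0 = 114080 J
q5 (heat steam 100.0→128.3 °C): 50.3 × 2.04 × 28.3 = 2904 J
Total: 2619 + 16800 + 20875 + 114080 + 2904 = 157278 J = 157 kJ

q = 157 kJ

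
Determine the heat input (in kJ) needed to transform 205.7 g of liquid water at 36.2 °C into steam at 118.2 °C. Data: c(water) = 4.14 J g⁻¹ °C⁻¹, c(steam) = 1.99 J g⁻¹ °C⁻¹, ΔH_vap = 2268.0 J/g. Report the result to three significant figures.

q = 528 kJ

q1 (heat water 36.2→100.0 °C): 205.7 × 4.14 × 63.8 = 54332 J
q2 (vaporize at 100 °C): 205.7 × 2268.0 = 466528 J
q3 (heat steam 100.0→118.2 °C): 205.7 × 1.99 × 18.2 = 7450 J
Total: 54332 + 466528 + 7450 = 528310 J = 528 kJ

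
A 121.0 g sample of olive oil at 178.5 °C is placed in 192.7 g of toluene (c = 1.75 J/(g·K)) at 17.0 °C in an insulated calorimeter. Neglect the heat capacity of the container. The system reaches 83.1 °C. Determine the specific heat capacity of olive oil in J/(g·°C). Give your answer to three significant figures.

q_gained = (192.7 × 1.75) × (83.1 − 17.0) = 22290 J
q_lost = 121.0 × c × (178.5 − 83.1) = 11543.4 c
Set equal: c = 22290 / 11543.4 = 1.93 J/(g·°C)

c = 1.93 J/(g·°C)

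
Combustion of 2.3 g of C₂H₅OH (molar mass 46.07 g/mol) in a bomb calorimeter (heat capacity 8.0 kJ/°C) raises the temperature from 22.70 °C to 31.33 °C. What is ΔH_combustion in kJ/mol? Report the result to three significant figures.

ΔH = -1380 kJ/mol

ΔT = 31.33 − 22.70 = 8.63 °C
q_cal = C_cal × ΔT = 8.0 × 8.63 = 69.04 kJ
n = 2.3 / 46.07 = 0.04992 mol
q_rxn = −q_cal = -69.04 kJ
ΔH = -69.04 / 0.04992 = -1383 kJ/mol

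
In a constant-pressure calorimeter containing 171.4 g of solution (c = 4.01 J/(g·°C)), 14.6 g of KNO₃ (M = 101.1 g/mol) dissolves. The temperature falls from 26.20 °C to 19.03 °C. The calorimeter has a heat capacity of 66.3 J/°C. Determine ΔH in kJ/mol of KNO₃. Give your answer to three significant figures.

|ΔT| = |19.03 − 26.20| = 7.17 °C
|q_surr| = (171.4 × 4.01 + 66.3) × 7.17 = 753.614 × 7.17 = 5403 J
n(KNO₃) = 14.6 / 101.1 = 0.1444 mol
Temperature fell, so q_rxn = +|q_surr| = 5.403 kJ
ΔH = q_rxn / n = 37.42 kJ/mol

ΔH = 37.4 kJ/mol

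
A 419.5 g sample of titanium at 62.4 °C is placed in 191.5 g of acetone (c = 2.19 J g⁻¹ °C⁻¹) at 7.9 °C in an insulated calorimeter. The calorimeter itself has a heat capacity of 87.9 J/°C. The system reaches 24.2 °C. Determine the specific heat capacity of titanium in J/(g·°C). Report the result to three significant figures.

c = 0.516 J/(g·°C)

q_gained = (191.5 × 2.19 + 87.9) × (24.2 − 7.9) = 8269 J
q_lost = 419.5 × c × (62.4 − 24.2) = 16024.9 c
Set equal: c = 8269 / 16024.9 = 0.516 J/(g·°C)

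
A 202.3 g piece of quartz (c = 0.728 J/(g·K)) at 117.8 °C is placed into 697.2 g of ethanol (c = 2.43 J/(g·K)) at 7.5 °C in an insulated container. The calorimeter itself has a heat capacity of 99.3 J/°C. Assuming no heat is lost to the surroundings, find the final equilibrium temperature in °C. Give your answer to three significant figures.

T_f = 15.9 °C

Heat lost by quartz = heat gained by ethanol + calorimeter.
(202.3)(0.728)(117.8 − T) = [(697.2)(2.43) + 99.3](T − 7.5)
147.2744 (117.8 − T) = 1793.496 (T − 7.5)
17349 − 147.2744 T = 1793.496 T − 13451
30800 = 1940.7704 T
T = 15.87 °C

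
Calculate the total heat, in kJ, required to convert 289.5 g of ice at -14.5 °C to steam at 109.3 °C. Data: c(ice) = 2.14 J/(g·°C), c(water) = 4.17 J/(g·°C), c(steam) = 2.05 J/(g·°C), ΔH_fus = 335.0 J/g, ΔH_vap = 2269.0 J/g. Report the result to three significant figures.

q = 889 kJ

q1 (heat ice -14.5→0.0 °C): 289.5 × 2.14 × 14.5 = 8983 J
q2 (melt at 0 °C): 289.5 × 335.0 = 96983 J
q3 (heat water 0.0→100.0 °C): 289.5 × 4.17 × 100.0 = 120722 J
q4 (vaporize at 100 °C): 289.5 × 2269.0 = 656876 J
q5 (heat steam 100.0→109.3 °C): 289.5 × 2.05 × 9.3 = 5519 J
Total: 8983 + 96983 + 120722 + 656876 + 5519 = 889083 J = 889 kJ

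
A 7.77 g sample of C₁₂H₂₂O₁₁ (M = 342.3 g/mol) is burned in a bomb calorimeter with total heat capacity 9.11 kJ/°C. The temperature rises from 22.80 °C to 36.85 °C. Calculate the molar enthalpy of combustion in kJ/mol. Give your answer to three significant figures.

ΔT = 36.85 − 22.80 = 14.05 °C
q_cal = C_cal × ΔT = 9.11 × 14.05 = 127.9955 kJ
n = 7.77 / 342.3 = 0.02270 mol
q_rxn = −q_cal = -127.9955 kJ
ΔH = -127.9955 / 0.02270 = -5639 kJ/mol

ΔH = -5640 kJ/mol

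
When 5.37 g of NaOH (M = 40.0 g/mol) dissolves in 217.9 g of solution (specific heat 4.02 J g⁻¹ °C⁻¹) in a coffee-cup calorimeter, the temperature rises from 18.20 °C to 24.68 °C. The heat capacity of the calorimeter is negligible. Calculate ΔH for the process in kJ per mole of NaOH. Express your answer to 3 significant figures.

ΔH = -42.3 kJ/mol

|ΔT| = |24.68 − 18.20| = 6.48 °C
|q_surr| = (217.9 × 4.02) × 6.48 = 875.958 × 6.48 = 5676 J
n(NaOH) = 5.37 / 40.0 = 0.1343 mol
Temperature rose, so q_rxn = −|q_surr| = -5.676 kJ
ΔH = q_rxn / n = -42.26 kJ/mol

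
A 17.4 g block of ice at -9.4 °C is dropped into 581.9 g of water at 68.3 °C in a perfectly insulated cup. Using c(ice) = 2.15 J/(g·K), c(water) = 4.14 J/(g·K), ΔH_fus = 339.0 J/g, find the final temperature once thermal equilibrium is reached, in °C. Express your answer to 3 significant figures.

Heat to bring ice to 0 °C and melt it: q₁ = 17.4×2.15×9.4 + 17.4×339.0 = 6250.3 J
Heat the water can supply cooling to 0 °C: 581.9×4.14×68.3 = 164539 J > q₁, so all ice melts.
Energy balance: 581.9×4.14×(68.3 − T) = 6250.3 + 17.4×4.14×(T − 0)
2409.066(68.3 − T) = 6250.3 + 72.036 T
164539 − 6250.3 = 2481.102 T
T = 158288.7 / 2481.102 = 63.80 °C

T_f = 63.8 °C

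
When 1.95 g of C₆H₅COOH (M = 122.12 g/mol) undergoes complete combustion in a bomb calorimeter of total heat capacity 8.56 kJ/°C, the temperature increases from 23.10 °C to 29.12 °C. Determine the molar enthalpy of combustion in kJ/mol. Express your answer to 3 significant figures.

ΔH = -3230 kJ/mol

ΔT = 29.12 − 23.10 = 6.02 °C
q_cal = C_cal × ΔT = 8.56 × 6.02 = 51.5312 kJ
n = 1.95 / 122.12 = 0.01597 mol
q_rxn = −q_cal = -51.5312 kJ
ΔH = -51.5312 / 0.01597 = -3227 kJ/mol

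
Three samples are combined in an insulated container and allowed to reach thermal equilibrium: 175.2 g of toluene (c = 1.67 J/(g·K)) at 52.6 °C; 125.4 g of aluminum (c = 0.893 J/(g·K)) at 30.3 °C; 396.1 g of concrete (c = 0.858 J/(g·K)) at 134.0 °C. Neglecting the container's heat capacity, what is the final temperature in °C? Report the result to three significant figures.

T_f = 86.4 °C

Σ mᵢcᵢ(T − Tᵢ) = 0  ⇒  T = Σ mᵢcᵢTᵢ / Σ mᵢcᵢ
Σ mᵢcᵢ = 175.2×1.67 + 125.4×0.893 + 396.1×0.858 = 744.4200
Σ mᵢcᵢTᵢ = 292.584×52.6 + 111.9822×30.3 + 339.8538×134.0 = 64323
T = 64323 / 744.4200 = 86.41 °C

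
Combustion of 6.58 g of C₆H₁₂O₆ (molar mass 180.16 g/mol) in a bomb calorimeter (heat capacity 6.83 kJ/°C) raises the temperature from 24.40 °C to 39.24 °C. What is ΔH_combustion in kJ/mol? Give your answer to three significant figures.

ΔH = -2780 kJ/mol

ΔT = 39.24 − 24.40 = 14.84 °C
q_cal = C_cal × ΔT = 6.83 × 14.84 = 101.3572 kJ
n = 6.58 / 180.16 = 0.03652 mol
q_rxn = −q_cal = -101.3572 kJ
ΔH = -101.3572 / 0.03652 = -2775 kJ/mol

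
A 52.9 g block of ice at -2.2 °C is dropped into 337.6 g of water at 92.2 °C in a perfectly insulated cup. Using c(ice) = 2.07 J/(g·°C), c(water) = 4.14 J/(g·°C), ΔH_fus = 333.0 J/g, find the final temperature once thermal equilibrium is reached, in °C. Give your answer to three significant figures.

T_f = 68.7 °C

Heat to bring ice to 0 °C and melt it: q₁ = 52.9×2.07×2.2 + 52.9×333.0 = 17857 J
Heat the water can supply cooling to 0 °C: 337.6×4.14×92.2 = 128865 J > q₁, so all ice melts.
Energy balance: 337.6×4.14×(92.2 − T) = 17857 + 52.9×4.14×(T − 0)
1397.664(92.2 − T) = 17857 + 219.006 T
128865 − 17857 = 1616.670 T
T = 111008 / 1616.670 = 68.66 °C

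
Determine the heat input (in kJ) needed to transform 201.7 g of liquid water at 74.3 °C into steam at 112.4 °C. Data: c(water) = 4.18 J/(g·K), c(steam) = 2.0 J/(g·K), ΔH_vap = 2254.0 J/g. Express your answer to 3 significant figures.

q = 481 kJ

q1 (heat water 74.3→100.0 °C): 201.7 × 4.18 × 25.7 = 21668 J
q2 (vaporize at 100 °C): 201.7 × 2254.0 = 454632 J
q3 (heat steam 100.0→112.4 °C): 201.7 × 2.0 × 12.4 = 5002 J
Total: 21668 + 454632 + 5002 = 481302 J = 481 kJ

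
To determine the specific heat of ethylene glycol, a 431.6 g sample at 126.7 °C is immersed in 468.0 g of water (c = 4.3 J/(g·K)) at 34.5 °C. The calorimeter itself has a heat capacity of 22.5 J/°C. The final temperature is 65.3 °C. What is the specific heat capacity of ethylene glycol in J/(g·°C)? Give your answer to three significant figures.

q_gained = (468.0 × 4.3 + 22.5) × (65.3 − 34.5) = 62675 J
q_lost = 431.6 × c × (126.7 − 65.3) = 26500.24 c
Set equal: c = 62675 / 26500.24 = 2.37 J/(g·°C)

c = 2.37 J/(g·°C)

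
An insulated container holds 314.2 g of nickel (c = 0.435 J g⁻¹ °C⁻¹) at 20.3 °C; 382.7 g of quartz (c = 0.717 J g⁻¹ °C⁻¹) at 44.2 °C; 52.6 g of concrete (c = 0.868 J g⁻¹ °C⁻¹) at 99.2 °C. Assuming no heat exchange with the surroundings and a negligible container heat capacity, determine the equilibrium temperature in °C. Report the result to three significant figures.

T_f = 42.5 °C

Σ mᵢcᵢ(T − Tᵢ) = 0  ⇒  T = Σ mᵢcᵢTᵢ / Σ mᵢcᵢ
Σ mᵢcᵢ = 314.2×0.435 + 382.7×0.717 + 52.6×0.868 = 456.7297
Σ mᵢcᵢTᵢ = 136.677×20.3 + 274.3959×44.2 + 45.6568×99.2 = 19432
T = 19432 / 456.7297 = 42.546 °C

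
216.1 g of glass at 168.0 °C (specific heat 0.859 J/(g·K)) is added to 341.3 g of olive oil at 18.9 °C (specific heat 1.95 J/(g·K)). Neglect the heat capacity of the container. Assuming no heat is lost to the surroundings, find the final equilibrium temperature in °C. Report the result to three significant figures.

Heat lost by glass = heat gained by olive oil.
(216.1)(0.859)(168.0 − T) = (341.3)(1.95)(T − 18.9)
185.6299 (168.0 − T) = 665.535 (T − 18.9)
31186 − 185.6299 T = 665.535 T − 12579
43765 = 851.1649 T
T = 51.42 °C

T_f = 51.4 °C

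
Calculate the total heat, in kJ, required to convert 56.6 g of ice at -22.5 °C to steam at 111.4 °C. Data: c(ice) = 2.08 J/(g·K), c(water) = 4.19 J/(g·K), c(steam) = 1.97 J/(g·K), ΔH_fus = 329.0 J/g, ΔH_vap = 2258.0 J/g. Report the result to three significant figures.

q = 174 kJ

q1 (heat ice -22.5→0.0 °C): 56.6 × 2.08 × 22.5 = 2649 J
q2 (melt at 0 °C): 56.6 × 329.0 = 18621 J
q3 (heat water 0.0→100.0 °C): 56.6 × 4.19 × 100.0 = 23715 J
q4 (vaporize at 100 °C): 56.6 × 2258.0 = 127803 J
q5 (heat steam 100.0→111.4 °C): 56.6 × 1.97 × 11.4 = 1271 J
Total: 2649 + 18621 + 23715 + 127803 + 1271 = 174059 J = 174 kJ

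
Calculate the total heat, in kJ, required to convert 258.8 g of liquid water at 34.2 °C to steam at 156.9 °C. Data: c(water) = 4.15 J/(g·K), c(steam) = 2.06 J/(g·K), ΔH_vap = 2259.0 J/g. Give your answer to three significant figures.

q = 686 kJ

q1 (heat water 34.2→100.0 °C): 258.8 × 4.15 × 65.8 = 70671 J
q2 (vaporize at 100 °C): 258.8 × 2259.0 = 584629 J
q3 (heat steam 100.0→156.9 °C): 258.8 × 2.06 × 56.9 = 30335 J
Total: 70671 + 584629 + 30335 = 685635 J = 686 kJ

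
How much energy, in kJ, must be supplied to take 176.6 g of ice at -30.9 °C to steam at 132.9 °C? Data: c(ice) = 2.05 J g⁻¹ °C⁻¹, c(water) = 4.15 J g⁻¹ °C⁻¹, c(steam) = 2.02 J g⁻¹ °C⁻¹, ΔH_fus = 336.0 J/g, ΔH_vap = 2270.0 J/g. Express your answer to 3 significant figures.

q = 556 kJ

q1 (heat ice -30.9→0.0 °C): 176.6 × 2.05 × 30.9 = 11187 J
q2 (melt at 0 °C): 176.6 × 336.0 = 59338 J
q3 (heat water 0.0→100.0 °C): 176.6 × 4.15 × 100.0 = 73289 J
q4 (vaporize at 100 °C): 176.6 × 2270.0 = 400882 J
q5 (heat steam 100.0→132.9 °C): 176.6 × 2.02 × 32.9 = 11736 J
Total: 11187 + 59338 + 73289 + 400882 + 11736 = 556432 J = 556 kJ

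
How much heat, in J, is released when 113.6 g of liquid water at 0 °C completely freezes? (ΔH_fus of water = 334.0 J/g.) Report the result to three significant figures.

q = 37900 J

q = m × ΔH_fus = 113.6 × 334.0 = 37940 J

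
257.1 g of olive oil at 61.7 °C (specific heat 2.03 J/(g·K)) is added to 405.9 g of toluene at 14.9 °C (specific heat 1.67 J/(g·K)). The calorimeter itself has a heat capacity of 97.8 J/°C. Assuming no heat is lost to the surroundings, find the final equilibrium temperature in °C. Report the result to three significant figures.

T_f = 33.7 °C

Heat lost by olive oil = heat gained by toluene + calorimeter.
(257.1)(2.03)(61.7 − T) = [(405.9)(1.67) + 97.8](T − 14.9)
521.913 (61.7 − T) = 775.653 (T − 14.9)
32202 − 521.913 T = 775.653 T − 11557
43759 = 1297.566 T
T = 33.72 °C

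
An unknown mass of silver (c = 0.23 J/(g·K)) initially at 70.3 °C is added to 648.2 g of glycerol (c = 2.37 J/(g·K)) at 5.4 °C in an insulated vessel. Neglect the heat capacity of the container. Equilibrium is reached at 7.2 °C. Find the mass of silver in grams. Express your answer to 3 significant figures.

m = 191 g

q_gained = (648.2 × 2.37) × (7.2 − 5.4) = 2765 J
q_lost = m × 0.23 × (70.3 − 7.2) = 14.513 m
m = 2765 / 14.513 = 191 g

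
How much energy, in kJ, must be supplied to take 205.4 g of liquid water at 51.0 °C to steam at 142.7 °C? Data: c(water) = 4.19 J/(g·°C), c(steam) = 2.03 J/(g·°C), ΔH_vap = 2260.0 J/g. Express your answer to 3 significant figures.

q1 (heat water 51.0→100.0 °C): 205.4 × 4.19 × 49.0 = 42171 J
q2 (vaporize at 100 °C): 205.4 × 2260.0 = 464204 J
q3 (heat steam 100.0→142.7 °C): 205.4 × 2.03 × 42.7 = 17804 J
Total: 42171 + 464204 + 17804 = 524179 J = 524 kJ

q = 524 kJ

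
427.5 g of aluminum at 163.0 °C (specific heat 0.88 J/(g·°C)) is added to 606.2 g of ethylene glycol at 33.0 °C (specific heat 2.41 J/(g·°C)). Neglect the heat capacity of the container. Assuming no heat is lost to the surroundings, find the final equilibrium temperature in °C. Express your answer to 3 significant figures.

Heat lost by aluminum = heat gained by ethylene glycol.
(427.5)(0.88)(163.0 − T) = (606.2)(2.41)(T − 33.0)
376.2 (163.0 − T) = 1460.942 (T − 33.0)
61321 − 376.2 T = 1460.942 T − 48211
109532 = 1837.142 T
T = 59.62 °C

T_f = 59.6 °C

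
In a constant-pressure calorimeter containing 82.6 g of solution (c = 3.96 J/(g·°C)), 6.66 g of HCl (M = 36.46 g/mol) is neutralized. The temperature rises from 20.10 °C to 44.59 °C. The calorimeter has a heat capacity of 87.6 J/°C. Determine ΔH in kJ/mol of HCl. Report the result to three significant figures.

|ΔT| = |44.59 − 20.10| = 24.49 °C
|q_surr| = (82.6 × 3.96 + 87.6) × 24.49 = 414.696 × 24.49 = 10160 J
n(HCl) = 6.66 / 36.46 = 0.1827 mol
Temperature rose, so q_rxn = −|q_surr| = -10.16 kJ
ΔH = q_rxn / n = -55.61 kJ/mol

ΔH = -55.6 kJ/mol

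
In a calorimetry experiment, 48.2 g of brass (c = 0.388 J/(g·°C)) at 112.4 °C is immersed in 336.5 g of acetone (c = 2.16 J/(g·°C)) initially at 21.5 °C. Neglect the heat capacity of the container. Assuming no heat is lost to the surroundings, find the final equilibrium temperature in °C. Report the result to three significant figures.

Heat lost by brass = heat gained by acetone.
(48.2)(0.388)(112.4 − T) = (336.5)(2.16)(T − 21.5)
18.7016 (112.4 − T) = 726.84 (T − 21.5)
2102.1 − 18.7016 T = 726.84 T − 15627
17729.1 = 745.5416 T
T = 23.78 °C

T_f = 23.8 °C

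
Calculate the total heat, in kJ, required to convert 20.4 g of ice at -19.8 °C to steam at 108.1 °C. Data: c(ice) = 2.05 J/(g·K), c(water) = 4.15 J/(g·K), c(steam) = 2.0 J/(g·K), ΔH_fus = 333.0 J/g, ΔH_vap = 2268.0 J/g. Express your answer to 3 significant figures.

q1 (heat ice -19.8→0.0 °C): 20.4 × 2.05 × 19.8 = 828 J
q2 (melt at 0 °C): 20.4 × 333.0 = 6793 J
q3 (heat water 0.0→100.0 °C): 20.4 × 4.15 × 100.0 = 8466 J
q4 (vaporize at 100 °C): 20.4 × 2268.0 = 46267 J
q5 (heat steam 100.0→108.1 °C): 20.4 × 2.0 × 8.1 = 330 J
Total: 828 + 6793 + 8466 + 46267 + 330 = 62684 J = 62.7 kJ

q = 62.7 kJ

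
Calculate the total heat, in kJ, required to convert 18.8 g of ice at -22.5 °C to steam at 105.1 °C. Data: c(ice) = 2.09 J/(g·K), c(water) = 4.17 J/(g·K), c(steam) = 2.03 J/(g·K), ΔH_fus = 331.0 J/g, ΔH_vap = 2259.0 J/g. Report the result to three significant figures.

q = 57.6 kJ

q1 (heat ice -22.5→0.0 °C): 18.8 × 2.09 × 22.5 = 884 J
q2 (melt at 0 °C): 18.8 × 331.0 = 6223 J
q3 (heat water 0.0→100.0 °C): 18.8 × 4.17 × 100.0 = 7840 J
q4 (vaporize at 100 °C): 18.8 × 2259.0 = 42469 J
q5 (heat steam 100.0→105.1 °C): 18.8 × 2.03 × 5.1 = 195 J
Total: 884 + 6223 + 7840 + 42469 + 195 = 57611 J = 57.6 kJ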